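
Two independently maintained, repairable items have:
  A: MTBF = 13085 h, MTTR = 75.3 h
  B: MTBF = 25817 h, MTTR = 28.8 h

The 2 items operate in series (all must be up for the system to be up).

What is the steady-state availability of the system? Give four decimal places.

0.9932

A(A) = MTBF/(MTBF+MTTR) = 13085/(13085+75.3) = 0.994278
A(B) = MTBF/(MTBF+MTTR) = 25817/(25817+28.8) = 0.998886
Series availability: 0.994278 × 0.998886 = 0.9932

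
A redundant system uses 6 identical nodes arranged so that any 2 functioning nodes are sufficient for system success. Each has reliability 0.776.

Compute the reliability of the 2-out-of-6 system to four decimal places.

R = Σ_{i=2}^{6} C(6,i) p^i (1−p)^{6−i} with p = 0.776
C(6,2)·0.776^2·0.224^4 = 0.022741
C(6,3)·0.776^3·0.224^3 = 0.105041
C(6,4)·0.776^4·0.224^2 = 0.272919
C(6,5)·0.776^5·0.224^1 = 0.378188
C(6,6)·0.776^6·0.224^0 = 0.218359
Sum = 0.9972

0.9972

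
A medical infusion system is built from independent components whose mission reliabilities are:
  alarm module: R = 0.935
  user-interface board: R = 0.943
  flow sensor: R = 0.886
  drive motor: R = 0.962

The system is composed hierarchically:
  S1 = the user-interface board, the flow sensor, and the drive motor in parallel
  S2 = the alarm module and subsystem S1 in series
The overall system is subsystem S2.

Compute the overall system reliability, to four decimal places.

0.9348

Parallel (user-interface board, flow sensor, and drive motor): 1 − (1 − 0.943000)(1 − 0.886000)(1 − 0.962000) = 0.999753
Series (alarm module and [0.999753]): 0.935000 × 0.999753 = 0.9348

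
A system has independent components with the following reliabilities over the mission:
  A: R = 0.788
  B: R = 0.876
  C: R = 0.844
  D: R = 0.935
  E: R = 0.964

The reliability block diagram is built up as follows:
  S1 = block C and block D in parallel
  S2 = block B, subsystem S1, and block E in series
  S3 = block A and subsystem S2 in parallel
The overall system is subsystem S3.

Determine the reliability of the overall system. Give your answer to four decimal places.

Parallel (C and D): 1 − (1 − 0.844000)(1 − 0.935000) = 0.989860
Series (B, [0.989860], and E): 0.876000 × 0.989860 × 0.964000 = 0.835901
Parallel (A and [0.835901]): 1 − (1 − 0.788000)(1 − 0.835901) = 0.9652

0.9652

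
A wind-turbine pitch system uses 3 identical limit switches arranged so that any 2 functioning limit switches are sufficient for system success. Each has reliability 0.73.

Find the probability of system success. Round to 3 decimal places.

R = Σ_{i=2}^{3} C(3,i) p^i (1−p)^{3−i} with p = 0.73
C(3,2)·0.73^2·0.27^1 = 0.43165
C(3,3)·0.73^3·0.27^0 = 0.38902
Sum = 0.821

0.821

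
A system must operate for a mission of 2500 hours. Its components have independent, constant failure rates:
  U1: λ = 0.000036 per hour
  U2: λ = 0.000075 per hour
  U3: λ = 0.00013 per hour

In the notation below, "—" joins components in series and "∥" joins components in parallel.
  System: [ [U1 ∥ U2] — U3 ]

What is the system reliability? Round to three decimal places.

0.712

R(U1) = exp(−0.000036 × 2500) = 0.91393
R(U2) = exp(−0.000075 × 2500) = 0.82903
R(U3) = exp(−0.00013 × 2500) = 0.72253
Parallel (U1 and U2): 1 − (1 − 0.91393)(1 − 0.82903) = 0.98528
Series ([0.98528] and U3): 0.98528 × 0.72253 = 0.712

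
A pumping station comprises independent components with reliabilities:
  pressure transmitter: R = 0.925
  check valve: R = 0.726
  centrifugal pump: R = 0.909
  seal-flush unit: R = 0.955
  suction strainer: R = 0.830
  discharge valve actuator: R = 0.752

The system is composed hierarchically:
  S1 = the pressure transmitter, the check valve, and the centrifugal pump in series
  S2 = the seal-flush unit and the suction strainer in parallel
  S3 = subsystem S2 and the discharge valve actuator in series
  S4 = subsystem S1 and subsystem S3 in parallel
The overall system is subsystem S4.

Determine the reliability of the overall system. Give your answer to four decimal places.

0.9011

Series (pressure transmitter, check valve, and centrifugal pump): 0.925000 × 0.726000 × 0.909000 = 0.610439
Parallel (seal-flush unit and suction strainer): 1 − (1 − 0.955000)(1 − 0.830000) = 0.992350
Series ([0.992350] and discharge valve actuator): 0.992350 × 0.752000 = 0.746247
Parallel ([0.610439] and [0.746247]): 1 − (1 − 0.610439)(1 − 0.746247) = 0.9011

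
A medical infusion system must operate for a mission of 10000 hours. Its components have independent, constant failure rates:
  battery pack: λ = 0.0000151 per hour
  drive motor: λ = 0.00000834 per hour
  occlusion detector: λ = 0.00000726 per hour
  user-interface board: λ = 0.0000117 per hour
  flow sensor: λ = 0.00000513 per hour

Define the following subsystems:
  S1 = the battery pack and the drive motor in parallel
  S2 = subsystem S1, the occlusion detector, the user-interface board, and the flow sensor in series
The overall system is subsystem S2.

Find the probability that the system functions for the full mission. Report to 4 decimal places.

0.7771

R(battery pack) = exp(−0.0000151 × 10000) = 0.859848
R(drive motor) = exp(−0.00000834 × 10000) = 0.919983
R(occlusion detector) = exp(−0.00000726 × 10000) = 0.929973
R(user-interface board) = exp(−0.0000117 × 10000) = 0.889585
R(flow sensor) = exp(−0.00000513 × 10000) = 0.949994
Parallel (battery pack and drive motor): 1 − (1 − 0.859848)(1 − 0.919983) = 0.988785
Series ([0.988785], occlusion detector, user-interface board, and flow sensor): 0.988785 × 0.929973 × 0.889585 × 0.949994 = 0.7771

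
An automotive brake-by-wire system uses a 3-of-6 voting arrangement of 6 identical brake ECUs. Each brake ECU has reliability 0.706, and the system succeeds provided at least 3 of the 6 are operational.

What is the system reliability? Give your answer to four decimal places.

R = Σ_{i=3}^{6} C(6,i) p^i (1−p)^{6−i} with p = 0.706
C(6,3)·0.706^3·0.294^3 = 0.178849
C(6,4)·0.706^4·0.294^2 = 0.322110
C(6,5)·0.706^5·0.294^1 = 0.309401
C(6,6)·0.706^6·0.294^0 = 0.123831
Sum = 0.9342

0.9342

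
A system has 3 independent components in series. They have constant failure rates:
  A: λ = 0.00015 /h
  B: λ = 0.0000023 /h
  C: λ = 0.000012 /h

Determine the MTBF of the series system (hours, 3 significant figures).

Series of exponential components: λ_sys = Σ λ_i
λ_sys = 0.00015 + 0.0000023 + 0.000012 = 1.6430e-04 /h
MTBF = 1 / λ_sys = 6090 h

6090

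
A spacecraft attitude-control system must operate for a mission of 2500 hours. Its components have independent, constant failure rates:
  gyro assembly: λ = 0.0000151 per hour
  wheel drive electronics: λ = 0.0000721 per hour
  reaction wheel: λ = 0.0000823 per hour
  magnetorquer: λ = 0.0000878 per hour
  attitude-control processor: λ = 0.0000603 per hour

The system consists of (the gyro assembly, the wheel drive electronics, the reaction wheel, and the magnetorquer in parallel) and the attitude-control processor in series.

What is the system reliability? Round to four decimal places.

R(gyro assembly) = exp(−0.0000151 × 2500) = 0.962954
R(wheel drive electronics) = exp(−0.0000721 × 2500) = 0.835061
R(reaction wheel) = exp(−0.0000823 × 2500) = 0.814037
R(magnetorquer) = exp(−0.0000878 × 2500) = 0.802920
R(attitude-control processor) = exp(−0.0000603 × 2500) = 0.860063
Parallel (gyro assembly, wheel drive electronics, reaction wheel, and magnetorquer): 1 − (1 − 0.962954)(1 − 0.835061)(1 − 0.814037)(1 − 0.802920) = 0.999776
Series ([0.999776] and attitude-control processor): 0.999776 × 0.860063 = 0.8599

0.8599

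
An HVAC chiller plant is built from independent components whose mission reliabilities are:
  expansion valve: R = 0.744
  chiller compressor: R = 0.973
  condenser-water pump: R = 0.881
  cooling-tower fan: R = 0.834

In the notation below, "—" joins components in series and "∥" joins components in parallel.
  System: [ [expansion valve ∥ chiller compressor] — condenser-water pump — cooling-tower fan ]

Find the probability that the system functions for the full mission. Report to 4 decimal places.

0.7297

Parallel (expansion valve and chiller compressor): 1 − (1 − 0.744000)(1 − 0.973000) = 0.993088
Series ([0.993088], condenser-water pump, and cooling-tower fan): 0.993088 × 0.881000 × 0.834000 = 0.7297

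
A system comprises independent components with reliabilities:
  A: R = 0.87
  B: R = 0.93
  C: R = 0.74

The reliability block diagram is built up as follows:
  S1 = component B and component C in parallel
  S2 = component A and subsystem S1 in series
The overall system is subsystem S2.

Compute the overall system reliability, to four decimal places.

0.8542

Parallel (B and C): 1 − (1 − 0.930000)(1 − 0.740000) = 0.981800
Series (A and [0.981800]): 0.870000 × 0.981800 = 0.8542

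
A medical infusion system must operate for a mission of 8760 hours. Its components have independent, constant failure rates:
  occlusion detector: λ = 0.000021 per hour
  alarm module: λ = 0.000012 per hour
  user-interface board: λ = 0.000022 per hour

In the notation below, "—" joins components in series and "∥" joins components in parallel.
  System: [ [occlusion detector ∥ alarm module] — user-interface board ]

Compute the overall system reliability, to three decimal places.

0.811

R(occlusion detector) = exp(−0.000021 × 8760) = 0.83197
R(alarm module) = exp(−0.000012 × 8760) = 0.90022
R(user-interface board) = exp(−0.000022 × 8760) = 0.82471
Parallel (occlusion detector and alarm module): 1 − (1 − 0.83197)(1 − 0.90022) = 0.98323
Series ([0.98323] and user-interface board): 0.98323 × 0.82471 = 0.811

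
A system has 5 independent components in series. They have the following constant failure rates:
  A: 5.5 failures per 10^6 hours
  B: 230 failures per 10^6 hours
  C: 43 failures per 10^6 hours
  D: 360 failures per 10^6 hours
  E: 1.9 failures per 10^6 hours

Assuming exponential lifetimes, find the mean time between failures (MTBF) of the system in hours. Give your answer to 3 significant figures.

1560

Series of exponential components: λ_sys = Σ λ_i
λ_sys = 0.0000055 + 0.00023 + 0.000043 + 0.00036 + 0.0000019 = 6.4040e-04 /h
MTBF = 1 / λ_sys = 1560 h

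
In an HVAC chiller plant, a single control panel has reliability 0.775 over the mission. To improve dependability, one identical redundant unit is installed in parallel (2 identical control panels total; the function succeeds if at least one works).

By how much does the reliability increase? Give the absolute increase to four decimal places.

0.1744

R_before = 0.775
R_after = 1 − (1 − 0.775)^2 = 0.9494
ΔR = 0.9494 − 0.775 = 0.1744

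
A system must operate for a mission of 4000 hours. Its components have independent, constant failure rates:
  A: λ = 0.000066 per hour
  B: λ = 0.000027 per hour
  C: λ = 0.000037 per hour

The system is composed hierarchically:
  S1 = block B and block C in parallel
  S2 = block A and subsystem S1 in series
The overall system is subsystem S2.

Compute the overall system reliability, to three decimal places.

R(A) = exp(−0.000066 × 4000) = 0.76797
R(B) = exp(−0.000027 × 4000) = 0.89763
R(C) = exp(−0.000037 × 4000) = 0.86243
Parallel (B and C): 1 − (1 − 0.89763)(1 − 0.86243) = 0.98592
Series (A and [0.98592]): 0.76797 × 0.98592 = 0.757

0.757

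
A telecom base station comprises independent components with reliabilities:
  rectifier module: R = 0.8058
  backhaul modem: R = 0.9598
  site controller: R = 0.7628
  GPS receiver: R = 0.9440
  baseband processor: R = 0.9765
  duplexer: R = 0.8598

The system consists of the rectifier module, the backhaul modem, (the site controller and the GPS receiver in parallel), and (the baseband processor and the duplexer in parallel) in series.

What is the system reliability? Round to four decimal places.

Parallel (site controller and GPS receiver): 1 − (1 − 0.762800)(1 − 0.944000) = 0.986717
Parallel (baseband processor and duplexer): 1 − (1 − 0.976500)(1 − 0.859800) = 0.996705
Series (rectifier module, backhaul modem, [0.986717], and [0.996705]): 0.805800 × 0.959800 × 0.986717 × 0.996705 = 0.7606

0.7606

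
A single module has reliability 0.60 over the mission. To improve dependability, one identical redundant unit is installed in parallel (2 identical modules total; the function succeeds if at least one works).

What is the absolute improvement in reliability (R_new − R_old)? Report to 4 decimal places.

0.2400

R_before = 0.60
R_after = 1 − (1 − 0.60)^2 = 0.8400
ΔR = 0.8400 − 0.60 = 0.2400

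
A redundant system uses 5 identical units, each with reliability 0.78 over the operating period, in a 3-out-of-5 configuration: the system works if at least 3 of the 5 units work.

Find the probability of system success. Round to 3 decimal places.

0.926

R = Σ_{i=3}^{5} C(5,i) p^i (1−p)^{5−i} with p = 0.78
C(5,3)·0.78^3·0.22^2 = 0.22968
C(5,4)·0.78^4·0.22^1 = 0.40717
C(5,5)·0.78^5·0.22^0 = 0.28872
Sum = 0.926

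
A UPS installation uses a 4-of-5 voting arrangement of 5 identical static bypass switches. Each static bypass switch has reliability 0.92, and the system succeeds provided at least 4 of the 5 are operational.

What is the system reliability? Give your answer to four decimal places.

R = Σ_{i=4}^{5} C(5,i) p^i (1−p)^{5−i} with p = 0.92
C(5,4)·0.92^4·0.08^1 = 0.286557
C(5,5)·0.92^5·0.08^0 = 0.659082
Sum = 0.9456

0.9456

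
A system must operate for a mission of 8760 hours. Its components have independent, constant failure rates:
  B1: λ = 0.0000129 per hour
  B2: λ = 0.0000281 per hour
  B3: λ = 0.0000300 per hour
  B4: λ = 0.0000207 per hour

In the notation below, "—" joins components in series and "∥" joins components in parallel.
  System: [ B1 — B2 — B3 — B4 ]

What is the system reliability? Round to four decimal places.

R(B1) = exp(−0.0000129 × 8760) = 0.893147
R(B2) = exp(−0.0000281 × 8760) = 0.781800
R(B3) = exp(−0.0000300 × 8760) = 0.768896
R(B4) = exp(−0.0000207 × 8760) = 0.834158
Series (B1, B2, B3, and B4): 0.893147 × 0.781800 × 0.768896 × 0.834158 = 0.4479

0.4479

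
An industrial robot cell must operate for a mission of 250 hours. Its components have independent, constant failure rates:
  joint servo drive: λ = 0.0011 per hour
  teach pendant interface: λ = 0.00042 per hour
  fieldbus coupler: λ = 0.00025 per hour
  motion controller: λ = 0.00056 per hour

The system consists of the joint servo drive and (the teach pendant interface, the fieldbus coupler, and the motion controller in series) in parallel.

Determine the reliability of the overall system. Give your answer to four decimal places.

0.9364

R(joint servo drive) = exp(−0.0011 × 250) = 0.759572
R(teach pendant interface) = exp(−0.00042 × 250) = 0.900325
R(fieldbus coupler) = exp(−0.00025 × 250) = 0.939413
R(motion controller) = exp(−0.00056 × 250) = 0.869358
Series (teach pendant interface, fieldbus coupler, and motion controller): 0.900325 × 0.939413 × 0.869358 = 0.735283
Parallel (joint servo drive and [0.735283]): 1 − (1 − 0.759572)(1 − 0.735283) = 0.9364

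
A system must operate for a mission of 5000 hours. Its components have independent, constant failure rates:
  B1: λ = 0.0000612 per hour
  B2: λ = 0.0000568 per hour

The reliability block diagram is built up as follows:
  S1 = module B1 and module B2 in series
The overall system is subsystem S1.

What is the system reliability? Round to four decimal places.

0.5543

R(B1) = exp(−0.0000612 × 5000) = 0.736387
R(B2) = exp(−0.0000568 × 5000) = 0.752767
Series (B1 and B2): 0.736387 × 0.752767 = 0.5543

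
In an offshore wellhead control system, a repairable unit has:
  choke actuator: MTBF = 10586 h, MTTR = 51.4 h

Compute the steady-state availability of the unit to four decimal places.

A(choke actuator) = MTBF/(MTBF+MTTR) = 10586/(10586+51.4) = 0.9952

0.9952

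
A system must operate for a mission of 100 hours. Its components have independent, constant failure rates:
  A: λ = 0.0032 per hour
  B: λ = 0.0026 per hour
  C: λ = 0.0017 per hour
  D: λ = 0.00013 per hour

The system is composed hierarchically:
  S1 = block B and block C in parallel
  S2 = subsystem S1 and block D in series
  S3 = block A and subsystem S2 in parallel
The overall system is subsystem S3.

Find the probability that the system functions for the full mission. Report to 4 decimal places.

R(A) = exp(−0.0032 × 100) = 0.726149
R(B) = exp(−0.0026 × 100) = 0.771052
R(C) = exp(−0.0017 × 100) = 0.843665
R(D) = exp(−0.00013 × 100) = 0.987084
Parallel (B and C): 1 − (1 − 0.771052)(1 − 0.843665) = 0.964207
Series ([0.964207] and D): 0.964207 × 0.987084 = 0.951753
Parallel (A and [0.951753]): 1 − (1 − 0.726149)(1 − 0.951753) = 0.9868

0.9868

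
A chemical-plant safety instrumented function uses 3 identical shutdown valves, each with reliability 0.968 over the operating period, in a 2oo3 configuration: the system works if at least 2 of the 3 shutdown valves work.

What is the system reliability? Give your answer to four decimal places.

0.9970

R = Σ_{i=2}^{3} C(3,i) p^i (1−p)^{3−i} with p = 0.968
C(3,2)·0.968^2·0.032^1 = 0.089954
C(3,3)·0.968^3·0.032^0 = 0.907039
Sum = 0.9970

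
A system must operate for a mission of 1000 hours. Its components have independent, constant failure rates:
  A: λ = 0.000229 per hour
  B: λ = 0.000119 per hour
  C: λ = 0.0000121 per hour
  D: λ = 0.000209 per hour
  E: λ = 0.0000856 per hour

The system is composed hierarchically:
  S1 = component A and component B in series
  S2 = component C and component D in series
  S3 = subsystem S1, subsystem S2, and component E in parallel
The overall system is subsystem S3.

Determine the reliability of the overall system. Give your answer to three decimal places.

0.995

R(A) = exp(−0.000229 × 1000) = 0.79533
R(B) = exp(−0.000119 × 1000) = 0.88781
R(C) = exp(−0.0000121 × 1000) = 0.98797
R(D) = exp(−0.000209 × 1000) = 0.81140
R(E) = exp(−0.0000856 × 1000) = 0.91796
Series (A and B): 0.79533 × 0.88781 = 0.70610
Series (C and D): 0.98797 × 0.81140 = 0.80164
Parallel ([0.70610], [0.80164], and E): 1 − (1 − 0.70610)(1 − 0.80164)(1 − 0.91796) = 0.995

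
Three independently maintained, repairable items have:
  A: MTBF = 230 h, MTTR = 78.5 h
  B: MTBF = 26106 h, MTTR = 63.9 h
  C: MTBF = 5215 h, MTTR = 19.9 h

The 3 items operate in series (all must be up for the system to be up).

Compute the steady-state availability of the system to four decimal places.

0.7409

A(A) = MTBF/(MTBF+MTTR) = 230/(230+78.5) = 0.745543
A(B) = MTBF/(MTBF+MTTR) = 26106/(26106+63.9) = 0.997558
A(C) = MTBF/(MTBF+MTTR) = 5215/(5215+19.9) = 0.996199
Series availability: 0.745543 × 0.997558 × 0.996199 = 0.7409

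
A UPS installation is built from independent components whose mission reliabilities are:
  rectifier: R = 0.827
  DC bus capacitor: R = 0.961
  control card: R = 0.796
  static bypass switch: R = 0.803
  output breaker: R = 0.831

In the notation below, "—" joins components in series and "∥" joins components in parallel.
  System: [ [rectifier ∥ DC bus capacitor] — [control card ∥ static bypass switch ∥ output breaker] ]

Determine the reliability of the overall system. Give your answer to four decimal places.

0.9865

Parallel (rectifier and DC bus capacitor): 1 − (1 − 0.827000)(1 − 0.961000) = 0.993253
Parallel (control card, static bypass switch, and output breaker): 1 − (1 − 0.796000)(1 − 0.803000)(1 − 0.831000) = 0.993208
Series ([0.993253] and [0.993208]): 0.993253 × 0.993208 = 0.9865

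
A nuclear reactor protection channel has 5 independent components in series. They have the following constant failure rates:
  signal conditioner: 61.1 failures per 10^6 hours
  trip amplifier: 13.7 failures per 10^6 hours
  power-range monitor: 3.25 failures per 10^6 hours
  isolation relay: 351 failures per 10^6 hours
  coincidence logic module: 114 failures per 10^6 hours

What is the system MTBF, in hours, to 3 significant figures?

Series of exponential components: λ_sys = Σ λ_i
λ_sys = 0.0000611 + 0.0000137 + 0.00000325 + 0.000351 + 0.000114 = 5.4305e-04 /h
MTBF = 1 / λ_sys = 1840 h

1840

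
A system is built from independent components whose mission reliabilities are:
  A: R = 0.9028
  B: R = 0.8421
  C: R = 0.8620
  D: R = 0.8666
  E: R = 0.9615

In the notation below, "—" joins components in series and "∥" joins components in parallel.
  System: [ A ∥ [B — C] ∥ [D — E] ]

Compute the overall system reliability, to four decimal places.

Series (B and C): 0.842100 × 0.862000 = 0.725890
Series (D and E): 0.866600 × 0.961500 = 0.833236
Parallel (A, [0.725890], and [0.833236]): 1 − (1 − 0.902800)(1 − 0.725890)(1 − 0.833236) = 0.9956

0.9956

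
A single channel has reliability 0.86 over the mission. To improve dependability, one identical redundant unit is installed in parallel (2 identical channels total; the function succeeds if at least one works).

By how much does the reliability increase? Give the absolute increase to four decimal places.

R_before = 0.86
R_after = 1 − (1 − 0.86)^2 = 0.9804
ΔR = 0.9804 − 0.86 = 0.1204

0.1204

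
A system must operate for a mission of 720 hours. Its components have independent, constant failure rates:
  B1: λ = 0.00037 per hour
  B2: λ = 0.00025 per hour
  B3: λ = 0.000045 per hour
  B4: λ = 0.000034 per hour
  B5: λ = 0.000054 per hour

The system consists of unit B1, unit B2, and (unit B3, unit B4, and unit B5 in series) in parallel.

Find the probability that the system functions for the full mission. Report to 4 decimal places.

0.9965

R(B1) = exp(−0.00037 × 720) = 0.766133
R(B2) = exp(−0.00025 × 720) = 0.835270
R(B3) = exp(−0.000045 × 720) = 0.968119
R(B4) = exp(−0.000034 × 720) = 0.975817
R(B5) = exp(−0.000054 × 720) = 0.961866
Series (B3, B4, and B5): 0.968119 × 0.975817 × 0.961866 = 0.908682
Parallel (B1, B2, and [0.908682]): 1 − (1 − 0.766133)(1 − 0.835270)(1 − 0.908682) = 0.9965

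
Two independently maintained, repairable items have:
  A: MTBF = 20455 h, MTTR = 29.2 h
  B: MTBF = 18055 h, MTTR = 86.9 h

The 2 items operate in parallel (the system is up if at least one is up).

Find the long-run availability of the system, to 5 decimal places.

0.99999

A(A) = MTBF/(MTBF+MTTR) = 20455/(20455+29.2) = 0.998575
A(B) = MTBF/(MTBF+MTTR) = 18055/(18055+86.9) = 0.995210
Parallel availability: 1 − (1 − 0.998575)(1 − 0.995210) = 0.99999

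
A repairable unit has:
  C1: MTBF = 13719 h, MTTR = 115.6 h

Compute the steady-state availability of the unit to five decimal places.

0.99164

A(C1) = MTBF/(MTBF+MTTR) = 13719/(13719+115.6) = 0.99164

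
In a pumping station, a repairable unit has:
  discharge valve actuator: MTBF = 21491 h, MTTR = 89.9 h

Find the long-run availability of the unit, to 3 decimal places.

0.996

A(discharge valve actuator) = MTBF/(MTBF+MTTR) = 21491/(21491+89.9) = 0.996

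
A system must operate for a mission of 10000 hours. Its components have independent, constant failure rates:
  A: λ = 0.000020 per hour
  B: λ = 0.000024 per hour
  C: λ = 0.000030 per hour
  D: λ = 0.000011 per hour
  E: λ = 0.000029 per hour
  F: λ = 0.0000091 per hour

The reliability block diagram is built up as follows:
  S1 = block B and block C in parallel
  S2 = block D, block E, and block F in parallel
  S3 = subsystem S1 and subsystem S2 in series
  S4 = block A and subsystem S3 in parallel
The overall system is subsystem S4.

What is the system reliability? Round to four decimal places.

R(A) = exp(−0.000020 × 10000) = 0.818731
R(B) = exp(−0.000024 × 10000) = 0.786628
R(C) = exp(−0.000030 × 10000) = 0.740818
R(D) = exp(−0.000011 × 10000) = 0.895834
R(E) = exp(−0.000029 × 10000) = 0.748264
R(F) = exp(−0.0000091 × 10000) = 0.913018
Parallel (B and C): 1 − (1 − 0.786628)(1 − 0.740818) = 0.944698
Parallel (D, E, and F): 1 − (1 − 0.895834)(1 − 0.748264)(1 − 0.913018) = 0.997719
Series ([0.944698] and [0.997719]): 0.944698 × 0.997719 = 0.942543
Parallel (A and [0.942543]): 1 − (1 − 0.818731)(1 − 0.942543) = 0.9896

0.9896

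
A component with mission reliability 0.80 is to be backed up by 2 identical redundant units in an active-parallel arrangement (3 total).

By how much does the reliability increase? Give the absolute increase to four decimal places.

0.1920

R_before = 0.80
R_after = 1 − (1 − 0.80)^3 = 0.9920
ΔR = 0.9920 − 0.80 = 0.1920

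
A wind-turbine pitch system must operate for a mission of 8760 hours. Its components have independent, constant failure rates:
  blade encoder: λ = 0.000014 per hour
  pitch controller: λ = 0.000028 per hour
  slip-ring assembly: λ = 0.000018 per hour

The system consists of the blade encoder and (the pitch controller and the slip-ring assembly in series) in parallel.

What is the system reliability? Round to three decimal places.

R(blade encoder) = exp(−0.000014 × 8760) = 0.88458
R(pitch controller) = exp(−0.000028 × 8760) = 0.78249
R(slip-ring assembly) = exp(−0.000018 × 8760) = 0.85412
Series (pitch controller and slip-ring assembly): 0.78249 × 0.85412 = 0.66834
Parallel (blade encoder and [0.66834]): 1 − (1 − 0.88458)(1 − 0.66834) = 0.962

0.962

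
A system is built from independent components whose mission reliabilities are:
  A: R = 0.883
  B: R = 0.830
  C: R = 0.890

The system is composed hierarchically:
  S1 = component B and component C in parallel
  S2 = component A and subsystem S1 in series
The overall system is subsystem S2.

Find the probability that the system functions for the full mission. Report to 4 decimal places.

0.8665

Parallel (B and C): 1 − (1 − 0.830000)(1 − 0.890000) = 0.981300
Series (A and [0.981300]): 0.883000 × 0.981300 = 0.8665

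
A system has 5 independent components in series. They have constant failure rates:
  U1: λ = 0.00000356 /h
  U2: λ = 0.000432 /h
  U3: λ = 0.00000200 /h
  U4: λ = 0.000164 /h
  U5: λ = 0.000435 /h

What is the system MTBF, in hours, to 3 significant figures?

Series of exponential components: λ_sys = Σ λ_i
λ_sys = 0.00000356 + 0.000432 + 0.00000200 + 0.000164 + 0.000435 = 1.0366e-03 /h
MTBF = 1 / λ_sys = 965 h

965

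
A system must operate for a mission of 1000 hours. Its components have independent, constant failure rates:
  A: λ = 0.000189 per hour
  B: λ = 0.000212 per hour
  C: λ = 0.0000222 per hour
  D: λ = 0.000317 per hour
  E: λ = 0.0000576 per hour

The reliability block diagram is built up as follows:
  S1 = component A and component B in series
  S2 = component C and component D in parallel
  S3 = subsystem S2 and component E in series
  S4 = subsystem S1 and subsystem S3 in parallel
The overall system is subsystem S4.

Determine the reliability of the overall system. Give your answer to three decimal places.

R(A) = exp(−0.000189 × 1000) = 0.82779
R(B) = exp(−0.000212 × 1000) = 0.80896
R(C) = exp(−0.0000222 × 1000) = 0.97804
R(D) = exp(−0.000317 × 1000) = 0.72833
R(E) = exp(−0.0000576 × 1000) = 0.94403
Series (A and B): 0.82779 × 0.80896 = 0.66965
Parallel (C and D): 1 − (1 − 0.97804)(1 − 0.72833) = 0.99403
Series ([0.99403] and E): 0.99403 × 0.94403 = 0.93839
Parallel ([0.66965] and [0.93839]): 1 − (1 − 0.66965)(1 − 0.93839) = 0.980

0.980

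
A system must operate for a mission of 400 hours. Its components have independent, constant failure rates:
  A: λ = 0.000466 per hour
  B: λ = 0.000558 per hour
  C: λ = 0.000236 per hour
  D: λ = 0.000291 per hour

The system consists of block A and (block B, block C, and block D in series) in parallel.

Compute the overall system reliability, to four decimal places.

0.9401

R(A) = exp(−0.000466 × 400) = 0.829942
R(B) = exp(−0.000558 × 400) = 0.799955
R(C) = exp(−0.000236 × 400) = 0.909919
R(D) = exp(−0.000291 × 400) = 0.890119
Series (B, C, and D): 0.799955 × 0.909919 × 0.890119 = 0.647913
Parallel (A and [0.647913]): 1 − (1 − 0.829942)(1 − 0.647913) = 0.9401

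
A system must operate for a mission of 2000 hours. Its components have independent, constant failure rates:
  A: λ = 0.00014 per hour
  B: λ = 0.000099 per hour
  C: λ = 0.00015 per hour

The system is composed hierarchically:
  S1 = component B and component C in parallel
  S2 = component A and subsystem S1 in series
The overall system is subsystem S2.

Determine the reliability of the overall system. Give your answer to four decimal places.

0.7206

R(A) = exp(−0.00014 × 2000) = 0.755784
R(B) = exp(−0.000099 × 2000) = 0.820370
R(C) = exp(−0.00015 × 2000) = 0.740818
Parallel (B and C): 1 − (1 − 0.820370)(1 − 0.740818) = 0.953443
Series (A and [0.953443]): 0.755784 × 0.953443 = 0.7206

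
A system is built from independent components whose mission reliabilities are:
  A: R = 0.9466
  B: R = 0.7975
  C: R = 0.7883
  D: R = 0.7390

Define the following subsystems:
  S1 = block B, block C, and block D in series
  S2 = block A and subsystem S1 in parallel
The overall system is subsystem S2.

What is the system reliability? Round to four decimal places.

Series (B, C, and D): 0.797500 × 0.788300 × 0.739000 = 0.464587
Parallel (A and [0.464587]): 1 − (1 − 0.946600)(1 − 0.464587) = 0.9714

0.9714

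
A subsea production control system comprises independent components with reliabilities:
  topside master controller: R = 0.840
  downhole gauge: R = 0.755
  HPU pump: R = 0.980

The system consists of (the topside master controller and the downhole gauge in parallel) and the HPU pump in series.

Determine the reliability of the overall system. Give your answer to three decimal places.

Parallel (topside master controller and downhole gauge): 1 − (1 − 0.84000)(1 − 0.75500) = 0.96080
Series ([0.96080] and HPU pump): 0.96080 × 0.98000 = 0.942

0.942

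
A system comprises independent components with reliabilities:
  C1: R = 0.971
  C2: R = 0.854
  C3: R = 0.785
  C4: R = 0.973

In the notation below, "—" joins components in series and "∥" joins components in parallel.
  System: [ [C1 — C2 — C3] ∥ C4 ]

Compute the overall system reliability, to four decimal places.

0.9906

Series (C1, C2, and C3): 0.971000 × 0.854000 × 0.785000 = 0.650949
Parallel ([0.650949] and C4): 1 − (1 − 0.650949)(1 − 0.973000) = 0.9906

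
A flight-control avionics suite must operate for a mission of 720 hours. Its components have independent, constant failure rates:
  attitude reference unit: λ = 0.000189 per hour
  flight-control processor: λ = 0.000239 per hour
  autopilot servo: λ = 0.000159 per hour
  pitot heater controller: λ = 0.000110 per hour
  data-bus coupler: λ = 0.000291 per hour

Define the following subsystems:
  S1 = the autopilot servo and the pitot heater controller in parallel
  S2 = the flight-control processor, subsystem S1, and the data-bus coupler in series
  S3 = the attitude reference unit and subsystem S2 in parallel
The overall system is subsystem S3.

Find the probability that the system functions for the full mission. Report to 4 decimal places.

R(attitude reference unit) = exp(−0.000189 × 720) = 0.872773
R(flight-control processor) = exp(−0.000239 × 720) = 0.841912
R(autopilot servo) = exp(−0.000159 × 720) = 0.891830
R(pitot heater controller) = exp(−0.000110 × 720) = 0.923855
R(data-bus coupler) = exp(−0.000291 × 720) = 0.810973
Parallel (autopilot servo and pitot heater controller): 1 − (1 − 0.891830)(1 − 0.923855) = 0.991763
Series (flight-control processor, [0.991763], and data-bus coupler): 0.841912 × 0.991763 × 0.810973 = 0.677144
Parallel (attitude reference unit and [0.677144]): 1 − (1 − 0.872773)(1 − 0.677144) = 0.9589

0.9589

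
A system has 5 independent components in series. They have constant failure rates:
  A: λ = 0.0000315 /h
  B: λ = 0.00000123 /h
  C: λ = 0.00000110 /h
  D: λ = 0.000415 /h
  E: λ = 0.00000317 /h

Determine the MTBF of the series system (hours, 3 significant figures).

2210

Series of exponential components: λ_sys = Σ λ_i
λ_sys = 0.0000315 + 0.00000123 + 0.00000110 + 0.000415 + 0.00000317 = 4.5200e-04 /h
MTBF = 1 / λ_sys = 2210 h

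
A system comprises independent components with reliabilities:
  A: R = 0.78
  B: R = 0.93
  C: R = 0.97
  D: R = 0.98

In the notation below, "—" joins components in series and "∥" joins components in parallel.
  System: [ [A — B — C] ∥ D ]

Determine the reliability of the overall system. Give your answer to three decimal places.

Series (A, B, and C): 0.78000 × 0.93000 × 0.97000 = 0.70364
Parallel ([0.70364] and D): 1 − (1 − 0.70364)(1 − 0.98000) = 0.994

0.994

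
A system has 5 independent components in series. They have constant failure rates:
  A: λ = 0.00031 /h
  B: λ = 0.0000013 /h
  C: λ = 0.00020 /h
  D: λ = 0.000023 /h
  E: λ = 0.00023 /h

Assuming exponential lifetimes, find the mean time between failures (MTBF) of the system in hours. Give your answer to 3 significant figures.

1310

Series of exponential components: λ_sys = Σ λ_i
λ_sys = 0.00031 + 0.0000013 + 0.00020 + 0.000023 + 0.00023 = 7.6430e-04 /h
MTBF = 1 / λ_sys = 1310 h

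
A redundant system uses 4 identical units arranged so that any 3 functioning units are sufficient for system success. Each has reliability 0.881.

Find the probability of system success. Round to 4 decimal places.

R = Σ_{i=3}^{4} C(4,i) p^i (1−p)^{4−i} with p = 0.881
C(4,3)·0.881^3·0.119^1 = 0.325488
C(4,4)·0.881^4·0.119^0 = 0.602426
Sum = 0.9279

0.9279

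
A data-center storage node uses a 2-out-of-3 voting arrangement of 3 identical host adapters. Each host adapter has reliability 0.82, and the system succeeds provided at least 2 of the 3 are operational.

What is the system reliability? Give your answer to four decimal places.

0.9145

R = Σ_{i=2}^{3} C(3,i) p^i (1−p)^{3−i} with p = 0.82
C(3,2)·0.82^2·0.18^1 = 0.363096
C(3,3)·0.82^3·0.18^0 = 0.551368
Sum = 0.9145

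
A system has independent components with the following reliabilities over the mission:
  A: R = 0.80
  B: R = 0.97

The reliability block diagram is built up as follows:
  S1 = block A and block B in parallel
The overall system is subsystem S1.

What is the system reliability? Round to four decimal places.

0.9940

Parallel (A and B): 1 − (1 − 0.800000)(1 − 0.970000) = 0.9940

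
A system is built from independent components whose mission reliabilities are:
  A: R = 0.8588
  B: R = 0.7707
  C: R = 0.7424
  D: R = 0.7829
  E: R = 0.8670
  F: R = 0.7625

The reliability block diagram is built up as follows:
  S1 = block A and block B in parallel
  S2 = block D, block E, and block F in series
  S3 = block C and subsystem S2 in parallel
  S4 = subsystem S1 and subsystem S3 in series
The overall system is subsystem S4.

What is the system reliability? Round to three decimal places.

0.847

Parallel (A and B): 1 − (1 − 0.85880)(1 − 0.77070) = 0.96762
Series (D, E, and F): 0.78290 × 0.86700 × 0.76250 = 0.51757
Parallel (C and [0.51757]): 1 − (1 − 0.74240)(1 − 0.51757) = 0.87573
Series ([0.96762] and [0.87573]): 0.96762 × 0.87573 = 0.847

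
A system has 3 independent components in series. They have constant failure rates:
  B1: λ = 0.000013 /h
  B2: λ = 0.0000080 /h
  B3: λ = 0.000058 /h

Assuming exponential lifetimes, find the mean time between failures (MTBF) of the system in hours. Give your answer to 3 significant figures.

Series of exponential components: λ_sys = Σ λ_i
λ_sys = 0.000013 + 0.0000080 + 0.000058 = 7.9000e-05 /h
MTBF = 1 / λ_sys = 12700 h

12700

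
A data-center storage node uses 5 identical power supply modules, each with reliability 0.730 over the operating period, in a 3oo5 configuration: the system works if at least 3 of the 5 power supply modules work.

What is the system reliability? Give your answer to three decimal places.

R = Σ_{i=3}^{5} C(5,i) p^i (1−p)^{5−i} with p = 0.730
C(5,3)·0.730^3·0.270^2 = 0.28359
C(5,4)·0.730^4·0.270^1 = 0.38338
C(5,5)·0.730^5·0.270^0 = 0.20731
Sum = 0.874

0.874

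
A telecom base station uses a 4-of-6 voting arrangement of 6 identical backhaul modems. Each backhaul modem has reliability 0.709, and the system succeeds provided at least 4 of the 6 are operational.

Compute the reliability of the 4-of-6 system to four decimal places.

0.7608

R = Σ_{i=4}^{6} C(6,i) p^i (1−p)^{6−i} with p = 0.709
C(6,4)·0.709^4·0.291^2 = 0.320968
C(6,5)·0.709^5·0.291^1 = 0.312806
C(6,6)·0.709^6·0.291^0 = 0.127022
Sum = 0.7608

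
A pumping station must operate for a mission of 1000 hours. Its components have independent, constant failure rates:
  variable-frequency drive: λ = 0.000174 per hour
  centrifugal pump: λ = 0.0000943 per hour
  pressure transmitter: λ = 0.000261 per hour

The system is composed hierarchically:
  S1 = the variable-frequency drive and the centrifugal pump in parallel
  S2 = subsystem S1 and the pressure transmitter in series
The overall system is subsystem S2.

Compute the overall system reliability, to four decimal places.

R(variable-frequency drive) = exp(−0.000174 × 1000) = 0.840297
R(centrifugal pump) = exp(−0.0000943 × 1000) = 0.910010
R(pressure transmitter) = exp(−0.000261 × 1000) = 0.770281
Parallel (variable-frequency drive and centrifugal pump): 1 − (1 − 0.840297)(1 − 0.910010) = 0.985628
Series ([0.985628] and pressure transmitter): 0.985628 × 0.770281 = 0.7592

0.7592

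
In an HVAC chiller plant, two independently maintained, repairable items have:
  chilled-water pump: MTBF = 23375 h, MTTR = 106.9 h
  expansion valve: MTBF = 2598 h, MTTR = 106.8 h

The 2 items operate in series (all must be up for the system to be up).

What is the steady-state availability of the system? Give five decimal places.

0.95614

A(chilled-water pump) = MTBF/(MTBF+MTTR) = 23375/(23375+106.9) = 0.995448
A(expansion valve) = MTBF/(MTBF+MTTR) = 2598/(2598+106.8) = 0.960515
Series availability: 0.995448 × 0.960515 = 0.95614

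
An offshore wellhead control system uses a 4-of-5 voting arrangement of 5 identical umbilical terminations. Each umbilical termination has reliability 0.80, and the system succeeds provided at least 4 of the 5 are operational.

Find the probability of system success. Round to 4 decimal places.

R = Σ_{i=4}^{5} C(5,i) p^i (1−p)^{5−i} with p = 0.80
C(5,4)·0.80^4·0.20^1 = 0.409600
C(5,5)·0.80^5·0.20^0 = 0.327680
Sum = 0.7373

0.7373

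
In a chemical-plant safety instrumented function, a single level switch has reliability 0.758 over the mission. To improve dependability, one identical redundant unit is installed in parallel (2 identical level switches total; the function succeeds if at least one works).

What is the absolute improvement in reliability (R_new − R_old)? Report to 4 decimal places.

0.1834

R_before = 0.758
R_after = 1 − (1 − 0.758)^2 = 0.9414
ΔR = 0.9414 − 0.758 = 0.1834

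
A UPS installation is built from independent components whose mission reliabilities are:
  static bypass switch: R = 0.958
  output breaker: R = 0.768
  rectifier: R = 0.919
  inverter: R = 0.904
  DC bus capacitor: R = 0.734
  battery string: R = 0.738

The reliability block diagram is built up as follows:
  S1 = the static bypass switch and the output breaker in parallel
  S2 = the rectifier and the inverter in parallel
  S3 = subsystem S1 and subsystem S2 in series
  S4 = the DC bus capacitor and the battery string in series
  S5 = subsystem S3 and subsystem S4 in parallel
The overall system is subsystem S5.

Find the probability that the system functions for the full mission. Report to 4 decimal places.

Parallel (static bypass switch and output breaker): 1 − (1 − 0.958000)(1 − 0.768000) = 0.990256
Parallel (rectifier and inverter): 1 − (1 − 0.919000)(1 − 0.904000) = 0.992224
Series ([0.990256] and [0.992224]): 0.990256 × 0.992224 = 0.982556
Series (DC bus capacitor and battery string): 0.734000 × 0.738000 = 0.541692
Parallel ([0.982556] and [0.541692]): 1 − (1 − 0.982556)(1 − 0.541692) = 0.9920

0.9920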